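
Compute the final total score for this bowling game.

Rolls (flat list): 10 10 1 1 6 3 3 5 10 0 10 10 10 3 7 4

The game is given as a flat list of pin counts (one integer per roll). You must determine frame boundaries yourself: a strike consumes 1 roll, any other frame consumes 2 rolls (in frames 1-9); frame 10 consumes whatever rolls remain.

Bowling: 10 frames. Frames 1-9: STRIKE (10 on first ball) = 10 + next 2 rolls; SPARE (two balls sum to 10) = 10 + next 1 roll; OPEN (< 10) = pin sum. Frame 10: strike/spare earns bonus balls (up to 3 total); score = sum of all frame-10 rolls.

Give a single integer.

Frame 1: STRIKE. 10 + next two rolls (10+1) = 21. Cumulative: 21
Frame 2: STRIKE. 10 + next two rolls (1+1) = 12. Cumulative: 33
Frame 3: OPEN (1+1=2). Cumulative: 35
Frame 4: OPEN (6+3=9). Cumulative: 44
Frame 5: OPEN (3+5=8). Cumulative: 52
Frame 6: STRIKE. 10 + next two rolls (0+10) = 20. Cumulative: 72
Frame 7: SPARE (0+10=10). 10 + next roll (10) = 20. Cumulative: 92
Frame 8: STRIKE. 10 + next two rolls (10+3) = 23. Cumulative: 115
Frame 9: STRIKE. 10 + next two rolls (3+7) = 20. Cumulative: 135
Frame 10: SPARE. Sum of all frame-10 rolls (3+7+4) = 14. Cumulative: 149

Answer: 149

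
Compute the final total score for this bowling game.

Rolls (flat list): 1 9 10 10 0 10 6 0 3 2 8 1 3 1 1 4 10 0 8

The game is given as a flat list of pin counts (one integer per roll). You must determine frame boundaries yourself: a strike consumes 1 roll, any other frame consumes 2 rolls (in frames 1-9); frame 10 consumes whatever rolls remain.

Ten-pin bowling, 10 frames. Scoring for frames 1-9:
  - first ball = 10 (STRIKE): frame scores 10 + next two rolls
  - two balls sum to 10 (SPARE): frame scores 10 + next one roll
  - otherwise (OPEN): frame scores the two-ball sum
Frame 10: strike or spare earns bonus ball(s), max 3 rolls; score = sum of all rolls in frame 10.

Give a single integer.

Answer: 123

Derivation:
Frame 1: SPARE (1+9=10). 10 + next roll (10) = 20. Cumulative: 20
Frame 2: STRIKE. 10 + next two rolls (10+0) = 20. Cumulative: 40
Frame 3: STRIKE. 10 + next two rolls (0+10) = 20. Cumulative: 60
Frame 4: SPARE (0+10=10). 10 + next roll (6) = 16. Cumulative: 76
Frame 5: OPEN (6+0=6). Cumulative: 82
Frame 6: OPEN (3+2=5). Cumulative: 87
Frame 7: OPEN (8+1=9). Cumulative: 96
Frame 8: OPEN (3+1=4). Cumulative: 100
Frame 9: OPEN (1+4=5). Cumulative: 105
Frame 10: STRIKE. Sum of all frame-10 rolls (10+0+8) = 18. Cumulative: 123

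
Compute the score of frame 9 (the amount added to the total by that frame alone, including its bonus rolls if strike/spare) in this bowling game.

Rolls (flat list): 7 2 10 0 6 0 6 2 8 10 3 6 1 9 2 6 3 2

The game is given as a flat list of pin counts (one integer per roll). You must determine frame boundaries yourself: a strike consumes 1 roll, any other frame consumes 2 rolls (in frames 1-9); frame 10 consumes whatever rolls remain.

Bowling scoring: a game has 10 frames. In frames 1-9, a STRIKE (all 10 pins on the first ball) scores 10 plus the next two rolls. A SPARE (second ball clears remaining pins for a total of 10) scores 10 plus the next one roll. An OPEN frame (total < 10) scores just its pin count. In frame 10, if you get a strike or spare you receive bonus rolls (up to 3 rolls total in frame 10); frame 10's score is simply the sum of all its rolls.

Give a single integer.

Frame 1: OPEN (7+2=9). Cumulative: 9
Frame 2: STRIKE. 10 + next two rolls (0+6) = 16. Cumulative: 25
Frame 3: OPEN (0+6=6). Cumulative: 31
Frame 4: OPEN (0+6=6). Cumulative: 37
Frame 5: SPARE (2+8=10). 10 + next roll (10) = 20. Cumulative: 57
Frame 6: STRIKE. 10 + next two rolls (3+6) = 19. Cumulative: 76
Frame 7: OPEN (3+6=9). Cumulative: 85
Frame 8: SPARE (1+9=10). 10 + next roll (2) = 12. Cumulative: 97
Frame 9: OPEN (2+6=8). Cumulative: 105
Frame 10: OPEN. Sum of all frame-10 rolls (3+2) = 5. Cumulative: 110

Answer: 8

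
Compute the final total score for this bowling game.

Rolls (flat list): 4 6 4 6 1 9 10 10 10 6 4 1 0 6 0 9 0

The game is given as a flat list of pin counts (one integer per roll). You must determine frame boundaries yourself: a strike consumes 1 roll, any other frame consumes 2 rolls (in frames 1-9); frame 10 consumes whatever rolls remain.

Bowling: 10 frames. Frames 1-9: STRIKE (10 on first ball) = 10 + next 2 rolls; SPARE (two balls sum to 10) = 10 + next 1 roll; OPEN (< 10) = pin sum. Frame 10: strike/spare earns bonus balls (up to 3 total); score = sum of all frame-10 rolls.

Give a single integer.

Answer: 148

Derivation:
Frame 1: SPARE (4+6=10). 10 + next roll (4) = 14. Cumulative: 14
Frame 2: SPARE (4+6=10). 10 + next roll (1) = 11. Cumulative: 25
Frame 3: SPARE (1+9=10). 10 + next roll (10) = 20. Cumulative: 45
Frame 4: STRIKE. 10 + next two rolls (10+10) = 30. Cumulative: 75
Frame 5: STRIKE. 10 + next two rolls (10+6) = 26. Cumulative: 101
Frame 6: STRIKE. 10 + next two rolls (6+4) = 20. Cumulative: 121
Frame 7: SPARE (6+4=10). 10 + next roll (1) = 11. Cumulative: 132
Frame 8: OPEN (1+0=1). Cumulative: 133
Frame 9: OPEN (6+0=6). Cumulative: 139
Frame 10: OPEN. Sum of all frame-10 rolls (9+0) = 9. Cumulative: 148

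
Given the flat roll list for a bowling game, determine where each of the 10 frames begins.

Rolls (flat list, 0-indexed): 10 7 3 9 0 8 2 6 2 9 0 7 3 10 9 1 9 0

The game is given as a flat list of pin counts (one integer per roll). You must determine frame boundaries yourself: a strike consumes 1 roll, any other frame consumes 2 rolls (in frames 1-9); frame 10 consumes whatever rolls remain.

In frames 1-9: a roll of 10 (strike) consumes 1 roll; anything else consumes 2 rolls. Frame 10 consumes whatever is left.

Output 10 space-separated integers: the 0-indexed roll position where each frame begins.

Frame 1 starts at roll index 0: roll=10 (strike), consumes 1 roll
Frame 2 starts at roll index 1: rolls=7,3 (sum=10), consumes 2 rolls
Frame 3 starts at roll index 3: rolls=9,0 (sum=9), consumes 2 rolls
Frame 4 starts at roll index 5: rolls=8,2 (sum=10), consumes 2 rolls
Frame 5 starts at roll index 7: rolls=6,2 (sum=8), consumes 2 rolls
Frame 6 starts at roll index 9: rolls=9,0 (sum=9), consumes 2 rolls
Frame 7 starts at roll index 11: rolls=7,3 (sum=10), consumes 2 rolls
Frame 8 starts at roll index 13: roll=10 (strike), consumes 1 roll
Frame 9 starts at roll index 14: rolls=9,1 (sum=10), consumes 2 rolls
Frame 10 starts at roll index 16: 2 remaining rolls

Answer: 0 1 3 5 7 9 11 13 14 16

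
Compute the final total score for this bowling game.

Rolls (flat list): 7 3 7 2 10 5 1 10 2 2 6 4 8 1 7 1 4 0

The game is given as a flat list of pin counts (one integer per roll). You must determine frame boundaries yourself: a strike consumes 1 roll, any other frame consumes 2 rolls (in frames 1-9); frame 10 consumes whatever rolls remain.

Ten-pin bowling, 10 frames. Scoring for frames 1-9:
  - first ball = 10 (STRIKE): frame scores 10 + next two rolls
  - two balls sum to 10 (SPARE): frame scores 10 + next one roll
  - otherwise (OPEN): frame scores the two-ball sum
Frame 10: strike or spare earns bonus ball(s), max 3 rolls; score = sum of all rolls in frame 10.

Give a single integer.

Answer: 105

Derivation:
Frame 1: SPARE (7+3=10). 10 + next roll (7) = 17. Cumulative: 17
Frame 2: OPEN (7+2=9). Cumulative: 26
Frame 3: STRIKE. 10 + next two rolls (5+1) = 16. Cumulative: 42
Frame 4: OPEN (5+1=6). Cumulative: 48
Frame 5: STRIKE. 10 + next two rolls (2+2) = 14. Cumulative: 62
Frame 6: OPEN (2+2=4). Cumulative: 66
Frame 7: SPARE (6+4=10). 10 + next roll (8) = 18. Cumulative: 84
Frame 8: OPEN (8+1=9). Cumulative: 93
Frame 9: OPEN (7+1=8). Cumulative: 101
Frame 10: OPEN. Sum of all frame-10 rolls (4+0) = 4. Cumulative: 105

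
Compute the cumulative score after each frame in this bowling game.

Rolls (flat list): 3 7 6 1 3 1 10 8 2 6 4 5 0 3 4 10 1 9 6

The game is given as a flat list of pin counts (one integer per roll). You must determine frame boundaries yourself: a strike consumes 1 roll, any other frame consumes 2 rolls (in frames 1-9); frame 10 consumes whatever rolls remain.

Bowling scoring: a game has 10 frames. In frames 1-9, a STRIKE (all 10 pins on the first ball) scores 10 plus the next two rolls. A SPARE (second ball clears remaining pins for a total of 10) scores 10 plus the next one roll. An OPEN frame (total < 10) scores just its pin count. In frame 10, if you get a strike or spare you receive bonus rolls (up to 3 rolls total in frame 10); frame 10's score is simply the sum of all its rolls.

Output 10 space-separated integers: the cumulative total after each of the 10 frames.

Frame 1: SPARE (3+7=10). 10 + next roll (6) = 16. Cumulative: 16
Frame 2: OPEN (6+1=7). Cumulative: 23
Frame 3: OPEN (3+1=4). Cumulative: 27
Frame 4: STRIKE. 10 + next two rolls (8+2) = 20. Cumulative: 47
Frame 5: SPARE (8+2=10). 10 + next roll (6) = 16. Cumulative: 63
Frame 6: SPARE (6+4=10). 10 + next roll (5) = 15. Cumulative: 78
Frame 7: OPEN (5+0=5). Cumulative: 83
Frame 8: OPEN (3+4=7). Cumulative: 90
Frame 9: STRIKE. 10 + next two rolls (1+9) = 20. Cumulative: 110
Frame 10: SPARE. Sum of all frame-10 rolls (1+9+6) = 16. Cumulative: 126

Answer: 16 23 27 47 63 78 83 90 110 126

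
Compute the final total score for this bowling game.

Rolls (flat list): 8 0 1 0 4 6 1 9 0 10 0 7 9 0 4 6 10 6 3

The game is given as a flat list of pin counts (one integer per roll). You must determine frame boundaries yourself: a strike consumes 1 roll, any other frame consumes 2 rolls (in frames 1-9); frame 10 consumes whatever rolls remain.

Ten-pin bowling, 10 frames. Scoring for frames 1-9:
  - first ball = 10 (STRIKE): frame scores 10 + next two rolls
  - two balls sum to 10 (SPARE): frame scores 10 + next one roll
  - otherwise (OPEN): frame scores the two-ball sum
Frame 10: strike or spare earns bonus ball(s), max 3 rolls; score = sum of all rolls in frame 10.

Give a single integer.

Frame 1: OPEN (8+0=8). Cumulative: 8
Frame 2: OPEN (1+0=1). Cumulative: 9
Frame 3: SPARE (4+6=10). 10 + next roll (1) = 11. Cumulative: 20
Frame 4: SPARE (1+9=10). 10 + next roll (0) = 10. Cumulative: 30
Frame 5: SPARE (0+10=10). 10 + next roll (0) = 10. Cumulative: 40
Frame 6: OPEN (0+7=7). Cumulative: 47
Frame 7: OPEN (9+0=9). Cumulative: 56
Frame 8: SPARE (4+6=10). 10 + next roll (10) = 20. Cumulative: 76
Frame 9: STRIKE. 10 + next two rolls (6+3) = 19. Cumulative: 95
Frame 10: OPEN. Sum of all frame-10 rolls (6+3) = 9. Cumulative: 104

Answer: 104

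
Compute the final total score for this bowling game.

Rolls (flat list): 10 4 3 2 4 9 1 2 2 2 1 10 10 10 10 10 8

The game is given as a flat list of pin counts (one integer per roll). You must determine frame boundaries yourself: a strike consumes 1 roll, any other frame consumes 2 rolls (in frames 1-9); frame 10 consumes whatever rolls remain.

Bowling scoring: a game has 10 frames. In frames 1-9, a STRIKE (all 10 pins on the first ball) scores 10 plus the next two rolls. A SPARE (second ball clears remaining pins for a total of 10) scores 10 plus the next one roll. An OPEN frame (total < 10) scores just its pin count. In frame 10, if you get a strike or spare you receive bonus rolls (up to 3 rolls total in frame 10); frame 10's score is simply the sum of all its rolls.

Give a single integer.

Frame 1: STRIKE. 10 + next two rolls (4+3) = 17. Cumulative: 17
Frame 2: OPEN (4+3=7). Cumulative: 24
Frame 3: OPEN (2+4=6). Cumulative: 30
Frame 4: SPARE (9+1=10). 10 + next roll (2) = 12. Cumulative: 42
Frame 5: OPEN (2+2=4). Cumulative: 46
Frame 6: OPEN (2+1=3). Cumulative: 49
Frame 7: STRIKE. 10 + next two rolls (10+10) = 30. Cumulative: 79
Frame 8: STRIKE. 10 + next two rolls (10+10) = 30. Cumulative: 109
Frame 9: STRIKE. 10 + next two rolls (10+10) = 30. Cumulative: 139
Frame 10: STRIKE. Sum of all frame-10 rolls (10+10+8) = 28. Cumulative: 167

Answer: 167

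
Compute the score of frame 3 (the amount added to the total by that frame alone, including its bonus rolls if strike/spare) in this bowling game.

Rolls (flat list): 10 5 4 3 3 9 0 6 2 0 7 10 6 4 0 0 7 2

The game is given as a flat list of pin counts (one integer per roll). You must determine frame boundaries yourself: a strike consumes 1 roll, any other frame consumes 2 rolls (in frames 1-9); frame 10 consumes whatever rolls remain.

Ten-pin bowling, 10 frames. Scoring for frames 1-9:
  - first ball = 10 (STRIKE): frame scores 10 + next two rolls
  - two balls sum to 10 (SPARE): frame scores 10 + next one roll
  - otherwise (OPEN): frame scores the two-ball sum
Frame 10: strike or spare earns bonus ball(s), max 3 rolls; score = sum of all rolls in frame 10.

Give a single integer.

Answer: 6

Derivation:
Frame 1: STRIKE. 10 + next two rolls (5+4) = 19. Cumulative: 19
Frame 2: OPEN (5+4=9). Cumulative: 28
Frame 3: OPEN (3+3=6). Cumulative: 34
Frame 4: OPEN (9+0=9). Cumulative: 43
Frame 5: OPEN (6+2=8). Cumulative: 51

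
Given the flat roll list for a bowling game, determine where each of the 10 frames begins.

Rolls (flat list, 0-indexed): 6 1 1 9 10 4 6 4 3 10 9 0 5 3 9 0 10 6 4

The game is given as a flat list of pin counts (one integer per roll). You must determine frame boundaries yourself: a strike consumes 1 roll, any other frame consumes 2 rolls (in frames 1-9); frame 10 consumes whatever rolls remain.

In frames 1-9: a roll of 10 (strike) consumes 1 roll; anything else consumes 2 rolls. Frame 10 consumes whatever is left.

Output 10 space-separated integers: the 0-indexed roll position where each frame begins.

Answer: 0 2 4 5 7 9 10 12 14 16

Derivation:
Frame 1 starts at roll index 0: rolls=6,1 (sum=7), consumes 2 rolls
Frame 2 starts at roll index 2: rolls=1,9 (sum=10), consumes 2 rolls
Frame 3 starts at roll index 4: roll=10 (strike), consumes 1 roll
Frame 4 starts at roll index 5: rolls=4,6 (sum=10), consumes 2 rolls
Frame 5 starts at roll index 7: rolls=4,3 (sum=7), consumes 2 rolls
Frame 6 starts at roll index 9: roll=10 (strike), consumes 1 roll
Frame 7 starts at roll index 10: rolls=9,0 (sum=9), consumes 2 rolls
Frame 8 starts at roll index 12: rolls=5,3 (sum=8), consumes 2 rolls
Frame 9 starts at roll index 14: rolls=9,0 (sum=9), consumes 2 rolls
Frame 10 starts at roll index 16: 3 remaining rolls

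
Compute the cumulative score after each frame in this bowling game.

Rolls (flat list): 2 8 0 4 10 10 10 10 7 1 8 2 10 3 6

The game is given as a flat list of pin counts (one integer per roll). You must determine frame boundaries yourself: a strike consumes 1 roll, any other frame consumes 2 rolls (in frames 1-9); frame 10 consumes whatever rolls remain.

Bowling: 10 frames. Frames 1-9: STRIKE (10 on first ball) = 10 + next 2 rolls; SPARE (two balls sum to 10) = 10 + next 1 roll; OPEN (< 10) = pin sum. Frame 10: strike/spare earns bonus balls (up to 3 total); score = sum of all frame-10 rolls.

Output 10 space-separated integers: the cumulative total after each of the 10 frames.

Frame 1: SPARE (2+8=10). 10 + next roll (0) = 10. Cumulative: 10
Frame 2: OPEN (0+4=4). Cumulative: 14
Frame 3: STRIKE. 10 + next two rolls (10+10) = 30. Cumulative: 44
Frame 4: STRIKE. 10 + next two rolls (10+10) = 30. Cumulative: 74
Frame 5: STRIKE. 10 + next two rolls (10+7) = 27. Cumulative: 101
Frame 6: STRIKE. 10 + next two rolls (7+1) = 18. Cumulative: 119
Frame 7: OPEN (7+1=8). Cumulative: 127
Frame 8: SPARE (8+2=10). 10 + next roll (10) = 20. Cumulative: 147
Frame 9: STRIKE. 10 + next two rolls (3+6) = 19. Cumulative: 166
Frame 10: OPEN. Sum of all frame-10 rolls (3+6) = 9. Cumulative: 175

Answer: 10 14 44 74 101 119 127 147 166 175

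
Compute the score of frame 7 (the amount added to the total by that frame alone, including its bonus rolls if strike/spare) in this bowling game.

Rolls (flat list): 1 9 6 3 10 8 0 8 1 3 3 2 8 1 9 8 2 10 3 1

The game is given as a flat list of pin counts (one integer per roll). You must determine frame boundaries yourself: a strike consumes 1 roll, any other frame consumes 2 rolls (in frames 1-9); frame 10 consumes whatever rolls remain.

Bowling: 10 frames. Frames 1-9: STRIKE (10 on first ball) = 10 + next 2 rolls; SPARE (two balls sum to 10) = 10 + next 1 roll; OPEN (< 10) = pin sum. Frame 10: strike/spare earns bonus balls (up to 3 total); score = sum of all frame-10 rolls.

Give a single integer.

Answer: 11

Derivation:
Frame 1: SPARE (1+9=10). 10 + next roll (6) = 16. Cumulative: 16
Frame 2: OPEN (6+3=9). Cumulative: 25
Frame 3: STRIKE. 10 + next two rolls (8+0) = 18. Cumulative: 43
Frame 4: OPEN (8+0=8). Cumulative: 51
Frame 5: OPEN (8+1=9). Cumulative: 60
Frame 6: OPEN (3+3=6). Cumulative: 66
Frame 7: SPARE (2+8=10). 10 + next roll (1) = 11. Cumulative: 77
Frame 8: SPARE (1+9=10). 10 + next roll (8) = 18. Cumulative: 95
Frame 9: SPARE (8+2=10). 10 + next roll (10) = 20. Cumulative: 115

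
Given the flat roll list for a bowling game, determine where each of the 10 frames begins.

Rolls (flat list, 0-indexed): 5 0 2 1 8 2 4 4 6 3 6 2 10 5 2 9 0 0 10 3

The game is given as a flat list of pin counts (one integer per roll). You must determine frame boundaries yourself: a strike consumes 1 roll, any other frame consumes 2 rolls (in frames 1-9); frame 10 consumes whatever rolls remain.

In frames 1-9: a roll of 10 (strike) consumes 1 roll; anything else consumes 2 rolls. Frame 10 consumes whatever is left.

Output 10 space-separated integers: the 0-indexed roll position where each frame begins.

Frame 1 starts at roll index 0: rolls=5,0 (sum=5), consumes 2 rolls
Frame 2 starts at roll index 2: rolls=2,1 (sum=3), consumes 2 rolls
Frame 3 starts at roll index 4: rolls=8,2 (sum=10), consumes 2 rolls
Frame 4 starts at roll index 6: rolls=4,4 (sum=8), consumes 2 rolls
Frame 5 starts at roll index 8: rolls=6,3 (sum=9), consumes 2 rolls
Frame 6 starts at roll index 10: rolls=6,2 (sum=8), consumes 2 rolls
Frame 7 starts at roll index 12: roll=10 (strike), consumes 1 roll
Frame 8 starts at roll index 13: rolls=5,2 (sum=7), consumes 2 rolls
Frame 9 starts at roll index 15: rolls=9,0 (sum=9), consumes 2 rolls
Frame 10 starts at roll index 17: 3 remaining rolls

Answer: 0 2 4 6 8 10 12 13 15 17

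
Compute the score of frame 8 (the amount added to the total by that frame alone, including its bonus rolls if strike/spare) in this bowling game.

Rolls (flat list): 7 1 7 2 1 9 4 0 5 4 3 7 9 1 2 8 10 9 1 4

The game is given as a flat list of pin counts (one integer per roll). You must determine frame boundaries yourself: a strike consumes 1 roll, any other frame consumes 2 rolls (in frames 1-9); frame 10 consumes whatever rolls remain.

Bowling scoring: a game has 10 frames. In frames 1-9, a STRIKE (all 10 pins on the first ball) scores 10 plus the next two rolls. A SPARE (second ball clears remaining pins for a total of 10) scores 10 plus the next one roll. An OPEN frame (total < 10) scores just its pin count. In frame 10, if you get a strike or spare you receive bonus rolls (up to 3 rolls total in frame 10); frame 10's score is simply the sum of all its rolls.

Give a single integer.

Answer: 20

Derivation:
Frame 1: OPEN (7+1=8). Cumulative: 8
Frame 2: OPEN (7+2=9). Cumulative: 17
Frame 3: SPARE (1+9=10). 10 + next roll (4) = 14. Cumulative: 31
Frame 4: OPEN (4+0=4). Cumulative: 35
Frame 5: OPEN (5+4=9). Cumulative: 44
Frame 6: SPARE (3+7=10). 10 + next roll (9) = 19. Cumulative: 63
Frame 7: SPARE (9+1=10). 10 + next roll (2) = 12. Cumulative: 75
Frame 8: SPARE (2+8=10). 10 + next roll (10) = 20. Cumulative: 95
Frame 9: STRIKE. 10 + next two rolls (9+1) = 20. Cumulative: 115
Frame 10: SPARE. Sum of all frame-10 rolls (9+1+4) = 14. Cumulative: 129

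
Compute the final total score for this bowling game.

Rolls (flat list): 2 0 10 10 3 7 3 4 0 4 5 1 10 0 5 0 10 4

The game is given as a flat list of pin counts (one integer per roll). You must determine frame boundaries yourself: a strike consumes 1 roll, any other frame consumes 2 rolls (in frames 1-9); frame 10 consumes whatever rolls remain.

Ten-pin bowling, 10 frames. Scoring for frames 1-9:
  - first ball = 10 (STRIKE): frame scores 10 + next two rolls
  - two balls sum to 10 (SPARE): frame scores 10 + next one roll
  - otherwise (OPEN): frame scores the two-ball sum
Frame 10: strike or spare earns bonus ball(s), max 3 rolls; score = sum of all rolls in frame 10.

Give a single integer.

Answer: 109

Derivation:
Frame 1: OPEN (2+0=2). Cumulative: 2
Frame 2: STRIKE. 10 + next two rolls (10+3) = 23. Cumulative: 25
Frame 3: STRIKE. 10 + next two rolls (3+7) = 20. Cumulative: 45
Frame 4: SPARE (3+7=10). 10 + next roll (3) = 13. Cumulative: 58
Frame 5: OPEN (3+4=7). Cumulative: 65
Frame 6: OPEN (0+4=4). Cumulative: 69
Frame 7: OPEN (5+1=6). Cumulative: 75
Frame 8: STRIKE. 10 + next two rolls (0+5) = 15. Cumulative: 90
Frame 9: OPEN (0+5=5). Cumulative: 95
Frame 10: SPARE. Sum of all frame-10 rolls (0+10+4) = 14. Cumulative: 109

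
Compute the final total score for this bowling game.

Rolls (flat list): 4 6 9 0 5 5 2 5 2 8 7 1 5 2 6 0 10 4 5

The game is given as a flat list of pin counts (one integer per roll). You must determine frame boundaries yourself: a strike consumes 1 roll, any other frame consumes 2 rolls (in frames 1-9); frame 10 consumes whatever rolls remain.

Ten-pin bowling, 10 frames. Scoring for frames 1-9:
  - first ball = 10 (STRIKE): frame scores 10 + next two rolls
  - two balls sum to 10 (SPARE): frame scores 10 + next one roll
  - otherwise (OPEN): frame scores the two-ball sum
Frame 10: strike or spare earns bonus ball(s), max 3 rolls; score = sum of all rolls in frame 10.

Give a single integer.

Answer: 113

Derivation:
Frame 1: SPARE (4+6=10). 10 + next roll (9) = 19. Cumulative: 19
Frame 2: OPEN (9+0=9). Cumulative: 28
Frame 3: SPARE (5+5=10). 10 + next roll (2) = 12. Cumulative: 40
Frame 4: OPEN (2+5=7). Cumulative: 47
Frame 5: SPARE (2+8=10). 10 + next roll (7) = 17. Cumulative: 64
Frame 6: OPEN (7+1=8). Cumulative: 72
Frame 7: OPEN (5+2=7). Cumulative: 79
Frame 8: OPEN (6+0=6). Cumulative: 85
Frame 9: STRIKE. 10 + next two rolls (4+5) = 19. Cumulative: 104
Frame 10: OPEN. Sum of all frame-10 rolls (4+5) = 9. Cumulative: 113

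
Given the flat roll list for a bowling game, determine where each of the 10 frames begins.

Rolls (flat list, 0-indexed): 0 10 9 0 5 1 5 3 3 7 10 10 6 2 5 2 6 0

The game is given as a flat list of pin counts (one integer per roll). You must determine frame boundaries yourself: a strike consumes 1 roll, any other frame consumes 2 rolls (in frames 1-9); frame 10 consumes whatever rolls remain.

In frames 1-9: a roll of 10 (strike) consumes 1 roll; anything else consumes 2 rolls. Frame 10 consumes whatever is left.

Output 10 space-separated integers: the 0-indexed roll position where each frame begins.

Frame 1 starts at roll index 0: rolls=0,10 (sum=10), consumes 2 rolls
Frame 2 starts at roll index 2: rolls=9,0 (sum=9), consumes 2 rolls
Frame 3 starts at roll index 4: rolls=5,1 (sum=6), consumes 2 rolls
Frame 4 starts at roll index 6: rolls=5,3 (sum=8), consumes 2 rolls
Frame 5 starts at roll index 8: rolls=3,7 (sum=10), consumes 2 rolls
Frame 6 starts at roll index 10: roll=10 (strike), consumes 1 roll
Frame 7 starts at roll index 11: roll=10 (strike), consumes 1 roll
Frame 8 starts at roll index 12: rolls=6,2 (sum=8), consumes 2 rolls
Frame 9 starts at roll index 14: rolls=5,2 (sum=7), consumes 2 rolls
Frame 10 starts at roll index 16: 2 remaining rolls

Answer: 0 2 4 6 8 10 11 12 14 16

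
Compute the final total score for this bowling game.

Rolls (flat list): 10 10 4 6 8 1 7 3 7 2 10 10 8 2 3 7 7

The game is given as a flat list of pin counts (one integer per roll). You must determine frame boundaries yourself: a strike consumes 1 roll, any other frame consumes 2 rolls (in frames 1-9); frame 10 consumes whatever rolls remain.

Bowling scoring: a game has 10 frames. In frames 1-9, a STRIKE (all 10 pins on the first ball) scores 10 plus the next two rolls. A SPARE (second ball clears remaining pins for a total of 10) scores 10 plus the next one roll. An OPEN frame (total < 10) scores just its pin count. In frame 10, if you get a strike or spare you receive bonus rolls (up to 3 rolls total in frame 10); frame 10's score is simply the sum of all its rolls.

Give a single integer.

Frame 1: STRIKE. 10 + next two rolls (10+4) = 24. Cumulative: 24
Frame 2: STRIKE. 10 + next two rolls (4+6) = 20. Cumulative: 44
Frame 3: SPARE (4+6=10). 10 + next roll (8) = 18. Cumulative: 62
Frame 4: OPEN (8+1=9). Cumulative: 71
Frame 5: SPARE (7+3=10). 10 + next roll (7) = 17. Cumulative: 88
Frame 6: OPEN (7+2=9). Cumulative: 97
Frame 7: STRIKE. 10 + next two rolls (10+8) = 28. Cumulative: 125
Frame 8: STRIKE. 10 + next two rolls (8+2) = 20. Cumulative: 145
Frame 9: SPARE (8+2=10). 10 + next roll (3) = 13. Cumulative: 158
Frame 10: SPARE. Sum of all frame-10 rolls (3+7+7) = 17. Cumulative: 175

Answer: 175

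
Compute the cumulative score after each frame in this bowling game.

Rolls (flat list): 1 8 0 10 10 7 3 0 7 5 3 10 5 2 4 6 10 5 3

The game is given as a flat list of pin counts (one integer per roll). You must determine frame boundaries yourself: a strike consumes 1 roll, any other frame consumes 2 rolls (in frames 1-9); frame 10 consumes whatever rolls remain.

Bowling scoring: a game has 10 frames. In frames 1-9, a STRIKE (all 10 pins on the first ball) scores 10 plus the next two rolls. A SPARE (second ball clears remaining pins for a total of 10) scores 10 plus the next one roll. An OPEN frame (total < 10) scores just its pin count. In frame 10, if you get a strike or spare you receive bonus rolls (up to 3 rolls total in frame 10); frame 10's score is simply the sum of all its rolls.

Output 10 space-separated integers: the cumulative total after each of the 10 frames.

Frame 1: OPEN (1+8=9). Cumulative: 9
Frame 2: SPARE (0+10=10). 10 + next roll (10) = 20. Cumulative: 29
Frame 3: STRIKE. 10 + next two rolls (7+3) = 20. Cumulative: 49
Frame 4: SPARE (7+3=10). 10 + next roll (0) = 10. Cumulative: 59
Frame 5: OPEN (0+7=7). Cumulative: 66
Frame 6: OPEN (5+3=8). Cumulative: 74
Frame 7: STRIKE. 10 + next two rolls (5+2) = 17. Cumulative: 91
Frame 8: OPEN (5+2=7). Cumulative: 98
Frame 9: SPARE (4+6=10). 10 + next roll (10) = 20. Cumulative: 118
Frame 10: STRIKE. Sum of all frame-10 rolls (10+5+3) = 18. Cumulative: 136

Answer: 9 29 49 59 66 74 91 98 118 136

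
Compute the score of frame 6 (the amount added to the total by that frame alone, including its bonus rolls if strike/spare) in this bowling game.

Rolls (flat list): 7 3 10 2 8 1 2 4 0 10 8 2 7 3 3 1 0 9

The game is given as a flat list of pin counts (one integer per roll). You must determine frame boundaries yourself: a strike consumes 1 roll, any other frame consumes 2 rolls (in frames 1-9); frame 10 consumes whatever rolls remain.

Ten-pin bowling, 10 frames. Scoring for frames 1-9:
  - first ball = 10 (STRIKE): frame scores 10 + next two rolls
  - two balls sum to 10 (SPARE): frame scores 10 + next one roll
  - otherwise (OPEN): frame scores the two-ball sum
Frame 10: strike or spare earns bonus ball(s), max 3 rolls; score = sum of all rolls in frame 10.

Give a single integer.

Frame 1: SPARE (7+3=10). 10 + next roll (10) = 20. Cumulative: 20
Frame 2: STRIKE. 10 + next two rolls (2+8) = 20. Cumulative: 40
Frame 3: SPARE (2+8=10). 10 + next roll (1) = 11. Cumulative: 51
Frame 4: OPEN (1+2=3). Cumulative: 54
Frame 5: OPEN (4+0=4). Cumulative: 58
Frame 6: STRIKE. 10 + next two rolls (8+2) = 20. Cumulative: 78
Frame 7: SPARE (8+2=10). 10 + next roll (7) = 17. Cumulative: 95
Frame 8: SPARE (7+3=10). 10 + next roll (3) = 13. Cumulative: 108

Answer: 20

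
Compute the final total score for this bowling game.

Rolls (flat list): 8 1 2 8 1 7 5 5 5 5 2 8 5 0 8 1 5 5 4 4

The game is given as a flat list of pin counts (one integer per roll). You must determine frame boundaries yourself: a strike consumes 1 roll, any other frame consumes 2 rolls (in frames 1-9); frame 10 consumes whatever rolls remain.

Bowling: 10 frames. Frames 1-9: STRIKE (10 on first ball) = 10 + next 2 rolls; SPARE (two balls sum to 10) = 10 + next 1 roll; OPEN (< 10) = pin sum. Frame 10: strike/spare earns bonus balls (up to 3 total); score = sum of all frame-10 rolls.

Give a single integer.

Answer: 106

Derivation:
Frame 1: OPEN (8+1=9). Cumulative: 9
Frame 2: SPARE (2+8=10). 10 + next roll (1) = 11. Cumulative: 20
Frame 3: OPEN (1+7=8). Cumulative: 28
Frame 4: SPARE (5+5=10). 10 + next roll (5) = 15. Cumulative: 43
Frame 5: SPARE (5+5=10). 10 + next roll (2) = 12. Cumulative: 55
Frame 6: SPARE (2+8=10). 10 + next roll (5) = 15. Cumulative: 70
Frame 7: OPEN (5+0=5). Cumulative: 75
Frame 8: OPEN (8+1=9). Cumulative: 84
Frame 9: SPARE (5+5=10). 10 + next roll (4) = 14. Cumulative: 98
Frame 10: OPEN. Sum of all frame-10 rolls (4+4) = 8. Cumulative: 106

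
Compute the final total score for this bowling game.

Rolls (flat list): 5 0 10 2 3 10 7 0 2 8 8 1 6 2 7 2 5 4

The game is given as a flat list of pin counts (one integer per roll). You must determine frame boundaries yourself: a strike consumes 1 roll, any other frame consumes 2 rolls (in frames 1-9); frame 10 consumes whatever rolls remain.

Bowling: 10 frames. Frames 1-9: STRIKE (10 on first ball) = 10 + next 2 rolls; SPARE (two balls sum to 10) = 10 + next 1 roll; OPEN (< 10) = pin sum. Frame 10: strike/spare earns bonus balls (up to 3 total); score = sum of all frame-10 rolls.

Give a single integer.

Frame 1: OPEN (5+0=5). Cumulative: 5
Frame 2: STRIKE. 10 + next two rolls (2+3) = 15. Cumulative: 20
Frame 3: OPEN (2+3=5). Cumulative: 25
Frame 4: STRIKE. 10 + next two rolls (7+0) = 17. Cumulative: 42
Frame 5: OPEN (7+0=7). Cumulative: 49
Frame 6: SPARE (2+8=10). 10 + next roll (8) = 18. Cumulative: 67
Frame 7: OPEN (8+1=9). Cumulative: 76
Frame 8: OPEN (6+2=8). Cumulative: 84
Frame 9: OPEN (7+2=9). Cumulative: 93
Frame 10: OPEN. Sum of all frame-10 rolls (5+4) = 9. Cumulative: 102

Answer: 102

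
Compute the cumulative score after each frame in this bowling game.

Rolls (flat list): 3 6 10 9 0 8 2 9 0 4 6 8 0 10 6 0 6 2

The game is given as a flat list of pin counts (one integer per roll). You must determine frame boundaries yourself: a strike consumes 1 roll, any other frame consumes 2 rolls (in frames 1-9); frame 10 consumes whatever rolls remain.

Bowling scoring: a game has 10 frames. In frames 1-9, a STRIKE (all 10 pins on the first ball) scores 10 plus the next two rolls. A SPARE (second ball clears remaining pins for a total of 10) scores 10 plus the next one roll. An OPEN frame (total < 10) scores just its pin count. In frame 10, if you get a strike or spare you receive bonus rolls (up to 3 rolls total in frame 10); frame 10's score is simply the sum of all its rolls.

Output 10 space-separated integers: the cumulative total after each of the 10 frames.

Answer: 9 28 37 56 65 83 91 107 113 121

Derivation:
Frame 1: OPEN (3+6=9). Cumulative: 9
Frame 2: STRIKE. 10 + next two rolls (9+0) = 19. Cumulative: 28
Frame 3: OPEN (9+0=9). Cumulative: 37
Frame 4: SPARE (8+2=10). 10 + next roll (9) = 19. Cumulative: 56
Frame 5: OPEN (9+0=9). Cumulative: 65
Frame 6: SPARE (4+6=10). 10 + next roll (8) = 18. Cumulative: 83
Frame 7: OPEN (8+0=8). Cumulative: 91
Frame 8: STRIKE. 10 + next two rolls (6+0) = 16. Cumulative: 107
Frame 9: OPEN (6+0=6). Cumulative: 113
Frame 10: OPEN. Sum of all frame-10 rolls (6+2) = 8. Cumulative: 121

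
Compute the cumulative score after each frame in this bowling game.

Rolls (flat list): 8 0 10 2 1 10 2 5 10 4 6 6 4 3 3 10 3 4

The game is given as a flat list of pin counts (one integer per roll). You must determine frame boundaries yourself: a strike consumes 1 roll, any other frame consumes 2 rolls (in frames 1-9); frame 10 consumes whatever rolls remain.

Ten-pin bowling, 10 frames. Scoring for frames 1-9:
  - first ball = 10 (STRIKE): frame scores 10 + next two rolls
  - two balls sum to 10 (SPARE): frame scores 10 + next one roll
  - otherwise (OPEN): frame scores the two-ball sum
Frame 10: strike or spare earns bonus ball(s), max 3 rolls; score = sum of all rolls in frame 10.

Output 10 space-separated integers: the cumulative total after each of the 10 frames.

Frame 1: OPEN (8+0=8). Cumulative: 8
Frame 2: STRIKE. 10 + next two rolls (2+1) = 13. Cumulative: 21
Frame 3: OPEN (2+1=3). Cumulative: 24
Frame 4: STRIKE. 10 + next two rolls (2+5) = 17. Cumulative: 41
Frame 5: OPEN (2+5=7). Cumulative: 48
Frame 6: STRIKE. 10 + next two rolls (4+6) = 20. Cumulative: 68
Frame 7: SPARE (4+6=10). 10 + next roll (6) = 16. Cumulative: 84
Frame 8: SPARE (6+4=10). 10 + next roll (3) = 13. Cumulative: 97
Frame 9: OPEN (3+3=6). Cumulative: 103
Frame 10: STRIKE. Sum of all frame-10 rolls (10+3+4) = 17. Cumulative: 120

Answer: 8 21 24 41 48 68 84 97 103 120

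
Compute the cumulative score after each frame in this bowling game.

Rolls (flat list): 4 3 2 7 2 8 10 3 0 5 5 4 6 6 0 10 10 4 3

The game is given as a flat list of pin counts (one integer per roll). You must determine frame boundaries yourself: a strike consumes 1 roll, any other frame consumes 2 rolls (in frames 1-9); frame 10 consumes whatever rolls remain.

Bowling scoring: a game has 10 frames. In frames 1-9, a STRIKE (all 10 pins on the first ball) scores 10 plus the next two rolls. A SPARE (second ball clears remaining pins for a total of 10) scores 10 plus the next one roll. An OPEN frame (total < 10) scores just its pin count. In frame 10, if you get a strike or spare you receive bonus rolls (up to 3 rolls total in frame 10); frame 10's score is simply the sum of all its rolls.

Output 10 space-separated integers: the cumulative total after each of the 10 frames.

Answer: 7 16 36 49 52 66 82 88 112 129

Derivation:
Frame 1: OPEN (4+3=7). Cumulative: 7
Frame 2: OPEN (2+7=9). Cumulative: 16
Frame 3: SPARE (2+8=10). 10 + next roll (10) = 20. Cumulative: 36
Frame 4: STRIKE. 10 + next two rolls (3+0) = 13. Cumulative: 49
Frame 5: OPEN (3+0=3). Cumulative: 52
Frame 6: SPARE (5+5=10). 10 + next roll (4) = 14. Cumulative: 66
Frame 7: SPARE (4+6=10). 10 + next roll (6) = 16. Cumulative: 82
Frame 8: OPEN (6+0=6). Cumulative: 88
Frame 9: STRIKE. 10 + next two rolls (10+4) = 24. Cumulative: 112
Frame 10: STRIKE. Sum of all frame-10 rolls (10+4+3) = 17. Cumulative: 129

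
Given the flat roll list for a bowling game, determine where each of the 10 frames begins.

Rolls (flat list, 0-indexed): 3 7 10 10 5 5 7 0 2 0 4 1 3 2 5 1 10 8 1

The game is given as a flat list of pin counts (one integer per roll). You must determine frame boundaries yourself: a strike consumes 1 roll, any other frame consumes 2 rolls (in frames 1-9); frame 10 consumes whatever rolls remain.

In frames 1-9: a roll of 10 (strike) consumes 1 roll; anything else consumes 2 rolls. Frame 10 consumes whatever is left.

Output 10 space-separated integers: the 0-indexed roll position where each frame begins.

Frame 1 starts at roll index 0: rolls=3,7 (sum=10), consumes 2 rolls
Frame 2 starts at roll index 2: roll=10 (strike), consumes 1 roll
Frame 3 starts at roll index 3: roll=10 (strike), consumes 1 roll
Frame 4 starts at roll index 4: rolls=5,5 (sum=10), consumes 2 rolls
Frame 5 starts at roll index 6: rolls=7,0 (sum=7), consumes 2 rolls
Frame 6 starts at roll index 8: rolls=2,0 (sum=2), consumes 2 rolls
Frame 7 starts at roll index 10: rolls=4,1 (sum=5), consumes 2 rolls
Frame 8 starts at roll index 12: rolls=3,2 (sum=5), consumes 2 rolls
Frame 9 starts at roll index 14: rolls=5,1 (sum=6), consumes 2 rolls
Frame 10 starts at roll index 16: 3 remaining rolls

Answer: 0 2 3 4 6 8 10 12 14 16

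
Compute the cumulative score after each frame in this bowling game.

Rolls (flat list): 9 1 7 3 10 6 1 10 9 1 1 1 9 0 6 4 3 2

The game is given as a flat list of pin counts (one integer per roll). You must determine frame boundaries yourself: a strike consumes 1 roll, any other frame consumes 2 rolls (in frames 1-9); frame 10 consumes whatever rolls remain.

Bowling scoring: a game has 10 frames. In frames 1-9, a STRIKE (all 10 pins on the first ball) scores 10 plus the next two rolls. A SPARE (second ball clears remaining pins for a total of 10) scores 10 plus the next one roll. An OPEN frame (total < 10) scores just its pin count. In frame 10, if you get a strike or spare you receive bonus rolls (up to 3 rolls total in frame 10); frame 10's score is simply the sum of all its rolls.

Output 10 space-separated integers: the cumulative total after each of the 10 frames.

Frame 1: SPARE (9+1=10). 10 + next roll (7) = 17. Cumulative: 17
Frame 2: SPARE (7+3=10). 10 + next roll (10) = 20. Cumulative: 37
Frame 3: STRIKE. 10 + next two rolls (6+1) = 17. Cumulative: 54
Frame 4: OPEN (6+1=7). Cumulative: 61
Frame 5: STRIKE. 10 + next two rolls (9+1) = 20. Cumulative: 81
Frame 6: SPARE (9+1=10). 10 + next roll (1) = 11. Cumulative: 92
Frame 7: OPEN (1+1=2). Cumulative: 94
Frame 8: OPEN (9+0=9). Cumulative: 103
Frame 9: SPARE (6+4=10). 10 + next roll (3) = 13. Cumulative: 116
Frame 10: OPEN. Sum of all frame-10 rolls (3+2) = 5. Cumulative: 121

Answer: 17 37 54 61 81 92 94 103 116 121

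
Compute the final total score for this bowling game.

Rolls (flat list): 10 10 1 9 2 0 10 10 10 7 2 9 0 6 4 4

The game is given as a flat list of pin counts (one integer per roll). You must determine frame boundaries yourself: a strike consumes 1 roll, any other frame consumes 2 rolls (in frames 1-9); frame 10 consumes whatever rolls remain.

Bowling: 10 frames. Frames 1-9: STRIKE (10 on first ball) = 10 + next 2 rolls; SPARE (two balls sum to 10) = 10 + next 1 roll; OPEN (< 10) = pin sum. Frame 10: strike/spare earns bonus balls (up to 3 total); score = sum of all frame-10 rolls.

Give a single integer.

Frame 1: STRIKE. 10 + next two rolls (10+1) = 21. Cumulative: 21
Frame 2: STRIKE. 10 + next two rolls (1+9) = 20. Cumulative: 41
Frame 3: SPARE (1+9=10). 10 + next roll (2) = 12. Cumulative: 53
Frame 4: OPEN (2+0=2). Cumulative: 55
Frame 5: STRIKE. 10 + next two rolls (10+10) = 30. Cumulative: 85
Frame 6: STRIKE. 10 + next two rolls (10+7) = 27. Cumulative: 112
Frame 7: STRIKE. 10 + next two rolls (7+2) = 19. Cumulative: 131
Frame 8: OPEN (7+2=9). Cumulative: 140
Frame 9: OPEN (9+0=9). Cumulative: 149
Frame 10: SPARE. Sum of all frame-10 rolls (6+4+4) = 14. Cumulative: 163

Answer: 163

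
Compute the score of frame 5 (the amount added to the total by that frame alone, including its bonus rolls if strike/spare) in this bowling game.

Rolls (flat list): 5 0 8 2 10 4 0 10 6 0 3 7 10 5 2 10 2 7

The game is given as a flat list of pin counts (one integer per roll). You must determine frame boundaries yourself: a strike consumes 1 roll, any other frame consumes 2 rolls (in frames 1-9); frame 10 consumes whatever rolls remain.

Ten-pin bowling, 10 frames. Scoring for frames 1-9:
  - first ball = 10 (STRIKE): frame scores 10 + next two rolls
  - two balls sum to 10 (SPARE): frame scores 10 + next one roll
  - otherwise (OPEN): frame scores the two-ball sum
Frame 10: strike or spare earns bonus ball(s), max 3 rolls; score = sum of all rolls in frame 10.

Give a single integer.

Frame 1: OPEN (5+0=5). Cumulative: 5
Frame 2: SPARE (8+2=10). 10 + next roll (10) = 20. Cumulative: 25
Frame 3: STRIKE. 10 + next two rolls (4+0) = 14. Cumulative: 39
Frame 4: OPEN (4+0=4). Cumulative: 43
Frame 5: STRIKE. 10 + next two rolls (6+0) = 16. Cumulative: 59
Frame 6: OPEN (6+0=6). Cumulative: 65
Frame 7: SPARE (3+7=10). 10 + next roll (10) = 20. Cumulative: 85

Answer: 16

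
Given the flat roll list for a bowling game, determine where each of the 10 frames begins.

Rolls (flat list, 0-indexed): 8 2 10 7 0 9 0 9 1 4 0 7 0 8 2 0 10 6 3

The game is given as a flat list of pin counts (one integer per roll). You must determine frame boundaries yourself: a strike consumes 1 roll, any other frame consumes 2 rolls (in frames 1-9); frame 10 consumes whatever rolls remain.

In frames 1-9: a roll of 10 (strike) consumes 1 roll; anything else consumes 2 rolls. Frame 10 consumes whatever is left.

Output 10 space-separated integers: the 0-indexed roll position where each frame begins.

Frame 1 starts at roll index 0: rolls=8,2 (sum=10), consumes 2 rolls
Frame 2 starts at roll index 2: roll=10 (strike), consumes 1 roll
Frame 3 starts at roll index 3: rolls=7,0 (sum=7), consumes 2 rolls
Frame 4 starts at roll index 5: rolls=9,0 (sum=9), consumes 2 rolls
Frame 5 starts at roll index 7: rolls=9,1 (sum=10), consumes 2 rolls
Frame 6 starts at roll index 9: rolls=4,0 (sum=4), consumes 2 rolls
Frame 7 starts at roll index 11: rolls=7,0 (sum=7), consumes 2 rolls
Frame 8 starts at roll index 13: rolls=8,2 (sum=10), consumes 2 rolls
Frame 9 starts at roll index 15: rolls=0,10 (sum=10), consumes 2 rolls
Frame 10 starts at roll index 17: 2 remaining rolls

Answer: 0 2 3 5 7 9 11 13 15 17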